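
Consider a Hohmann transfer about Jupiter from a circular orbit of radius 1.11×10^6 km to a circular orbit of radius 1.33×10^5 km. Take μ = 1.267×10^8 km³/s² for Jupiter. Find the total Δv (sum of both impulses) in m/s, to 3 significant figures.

Δv = 16100 m/s

Transfer-ellipse semi-major axis a_t = (r₁ + r₂)/2 = (1.110×10^6 + 1.330×10^5)/2 = 6.215×10^5 km.
At r₁ the circular-orbit speed is v₁ = √(μ/r₁) = 10.6838 km/s.
Transfer-orbit speed at r₁ (vis-viva equation): v_a = √[μ(2/r₁ − 1/a_t)] = 4.94233 km/s.
First burn Δv₁ = |v_a − v₁| = 5.741 km/s.
At r₂, v₂ = √(μ/r₂) = 30.865 km/s.
Transfer-orbit speed at r₂: v_p = √[μ(2/r₂ − 1/a_t)] = 41.248 km/s.
Second burn Δv₂ = |v₂ − v_p| = 10.38 km/s.
Total Δv = Δv₁ + Δv₂ = 16.12 km/s.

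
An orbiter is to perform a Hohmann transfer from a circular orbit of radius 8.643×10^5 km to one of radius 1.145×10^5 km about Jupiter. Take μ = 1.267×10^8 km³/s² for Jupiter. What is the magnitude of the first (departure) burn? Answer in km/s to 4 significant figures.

Transfer-ellipse semi-major axis a_t = (r₁ + r₂)/2 = (8.643×10^5 + 1.145×10^5)/2 = 4.894×10^5 km.
Circular speed at r = 8.643×10^5 km: v_c = √(μ/r) = 12.1075 km/s.
Vis-viva on the transfer ellipse at r = 8.643×10^5 km gives v_t = √[μ(2/r − 1/a_t)] = 5.85635 km/s.
Δv₁ = |v_t − v_c| = |5.85635 − 12.1075| = 6.251 km/s.

Δv₁ = 6.251 km/s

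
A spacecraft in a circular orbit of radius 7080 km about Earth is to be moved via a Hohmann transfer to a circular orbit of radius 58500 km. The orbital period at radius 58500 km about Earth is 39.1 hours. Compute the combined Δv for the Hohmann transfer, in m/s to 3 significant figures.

From Kepler's third law T² = 4π²r³/μ at r = 58500 km, T = 39.1 hours = 39.1 × 3600 s = 1.4076×10^5 s: μ = 4π²r³/T² = 3.98904×10^5 km³/s².
The Hohmann ellipse has a_t = (r₁ + r₂)/2 = 32790 km.
At r₁ the circular-orbit speed is v₁ = √(μ/r₁) = 7.5062 km/s.
On the transfer ellipse at r₁, v² = μ(2/r − 1/a) gives v_p = √[μ(2/r₁ − 1/a_t)] = 10.026 km/s.
First burn Δv₁ = |v_p − v₁| = 2.520 km/s.
Circular speed at r₂: v₂ = √(μ/r₂) = 2.611 km/s.
Transfer-orbit speed at r₂: v_a = √[μ(2/r₂ − 1/a_t)] = 1.213 km/s.
Second burn Δv₂ = |v₂ − v_a| = 1.398 km/s.
Total Δv = Δv₁ + Δv₂ = 3.918 km/s.

Δv = 3920 m/s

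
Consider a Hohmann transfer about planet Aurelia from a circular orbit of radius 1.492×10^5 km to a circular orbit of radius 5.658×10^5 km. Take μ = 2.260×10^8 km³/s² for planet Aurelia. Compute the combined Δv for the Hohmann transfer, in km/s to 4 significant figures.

The Hohmann ellipse has a_t = (r₁ + r₂)/2 = 3.575×10^5 km.
Circular speed at r₁: v₁ = √(μ/r₁) = √(2.260×10^8/1.492×10^5) = 38.9197 km/s.
On the transfer ellipse at r₁, v² = μ(2/r − 1/a) gives v_p = √[μ(2/r₁ − 1/a_t)] = 48.9625 km/s.
First burn Δv₁ = |v_p − v₁| = 10.043 km/s.
Circular speed at r₂: v₂ = √(μ/r₂) = 19.9859 km/s.
Transfer-orbit speed at r₂: v_a = √[μ(2/r₂ − 1/a_t)] = 12.9113 km/s.
Second burn Δv₂ = |v₂ − v_a| = 7.0746 km/s.
Total Δv = Δv₁ + Δv₂ = 17.12 km/s.

Δv = 17.12 km/s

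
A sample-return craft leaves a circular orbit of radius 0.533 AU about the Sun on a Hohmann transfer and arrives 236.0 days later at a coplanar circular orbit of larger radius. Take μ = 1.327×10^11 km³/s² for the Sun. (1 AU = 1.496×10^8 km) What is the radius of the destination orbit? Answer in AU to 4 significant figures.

r₂ = 1.840 AU

In km: r₁ = 0.533 × 1.496×10^8 = 7.97368×10^7 km.
Transfer time t = 236.0 days = 2.03904×10^7 s, and t = π√(a_t³/μ).
So a_t = (μ t²/π²)^(1/3) = (1.327×10^11 × (2.03904×10^7)² / π²)^(1/3) = 1.7748×10^8 km.
Since a_t = (r₁ + r₂)/2, r₂ = 2a_t − r₁ = 2×1.7748×10^8 − 7.97368×10^7 = 2.752232×10^8 km.
In AU: r₂ = 2.752232×10^8 / 1.496×10^8 = 1.840 AU.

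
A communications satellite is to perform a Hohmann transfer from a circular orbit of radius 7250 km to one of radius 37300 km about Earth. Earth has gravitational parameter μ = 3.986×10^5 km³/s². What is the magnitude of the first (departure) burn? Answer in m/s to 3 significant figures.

Δv₁ = 2180 m/s

Transfer-ellipse semi-major axis a_t = (r₁ + r₂)/2 = (7250 + 37300)/2 = 22275 km.
Circular speed at r = 7250 km: v_c = √(μ/r) = 7.415 km/s.
Vis-viva on the transfer ellipse at r = 7250 km gives v_t = √[μ(2/r − 1/a_t)] = 9.595 km/s.
Δv₁ = |v_t − v_c| = |9.595 − 7.415| = 2.180 km/s.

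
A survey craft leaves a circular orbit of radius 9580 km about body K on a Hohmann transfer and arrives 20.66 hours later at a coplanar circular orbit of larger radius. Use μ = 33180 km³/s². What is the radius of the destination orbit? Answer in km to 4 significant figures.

r₂ = 43410 km

Transfer time t = 20.66 hours = 74376 s, and t = π√(a_t³/μ).
So a_t = (μ t²/π²)^(1/3) = (33180 × (74376)² / π²)^(1/3) = 26494 km.
Since a_t = (r₁ + r₂)/2, r₂ = 2a_t − r₁ = 2×26494 − 9580 = 43408 km.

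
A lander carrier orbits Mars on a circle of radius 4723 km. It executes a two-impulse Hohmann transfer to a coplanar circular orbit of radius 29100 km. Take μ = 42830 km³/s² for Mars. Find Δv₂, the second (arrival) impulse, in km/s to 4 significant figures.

Δv₂ = 0.5721 km/s

The Hohmann ellipse has a_t = (r₁ + r₂)/2 = 16911.5 km.
Circular speed at r = 29100 km: v_c = √(μ/r) = 1.2132 km/s.
Vis-viva on the transfer ellipse at r = 29100 km gives v_t = √[μ(2/r − 1/a_t)] = 0.64113 km/s.
Δv₂ = |v_t − v_c| = |0.64113 − 1.2132| = 0.5721 km/s.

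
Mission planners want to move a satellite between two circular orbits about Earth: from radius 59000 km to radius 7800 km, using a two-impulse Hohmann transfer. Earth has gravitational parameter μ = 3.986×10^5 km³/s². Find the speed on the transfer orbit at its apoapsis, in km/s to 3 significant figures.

v = 1.26 km/s

Semi-major axis of the transfer orbit: a_t = (59000 + 7800)/2 = 33400 km.
The apoapsis of the transfer ellipse is at r = 59000 km.
From the vis-viva equation, v = √[μ(2/r − 1/a_t)] = 1.256 km/s.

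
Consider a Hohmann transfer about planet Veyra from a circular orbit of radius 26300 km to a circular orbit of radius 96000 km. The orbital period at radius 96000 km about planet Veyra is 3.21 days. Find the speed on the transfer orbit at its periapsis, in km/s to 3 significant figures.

v = 5.21 km/s

From Kepler's third law T² = 4π²r³/μ at r = 96000 km, T = 3.21 days = 3.21 × 86400 s = 2.77344×10^5 s: μ = 4π²r³/T² = 4.54084×10^5 km³/s².
The Hohmann ellipse has a_t = (r₁ + r₂)/2 = 61150 km.
The periapsis of the transfer ellipse is at r = 26300 km.
From the vis-viva equation, v = √[μ(2/r − 1/a_t)] = 5.206 km/s.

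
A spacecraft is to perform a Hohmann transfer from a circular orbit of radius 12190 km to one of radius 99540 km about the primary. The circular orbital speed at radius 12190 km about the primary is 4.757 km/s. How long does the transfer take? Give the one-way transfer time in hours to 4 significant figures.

t = 21.94 hours

From the circular-orbit relation v² = μ/r at r = 12190 km: μ = v²r = (4.757)² × 12190 = 2.75848×10^5 km³/s².
Transfer-ellipse semi-major axis a_t = (r₁ + r₂)/2 = (12190 + 99540)/2 = 55865 km.
By Kepler's third law the transfer-orbit period is T = 2π√(a_t³/μ), so t = T/2 = 78980 s.
Converting: 78980 s ÷ 3600 s/hour = 21.94 hours.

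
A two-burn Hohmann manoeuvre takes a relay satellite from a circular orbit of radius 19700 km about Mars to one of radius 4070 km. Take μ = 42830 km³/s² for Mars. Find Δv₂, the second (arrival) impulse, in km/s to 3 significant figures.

Δv₂ = 0.933 km/s

Semi-major axis of the transfer orbit: a_t = (19700 + 4070)/2 = 11885 km.
On the circular orbit at r = 4070 km, v_c = √(μ/r) = 3.2440 km/s.
Transfer-orbit speed at the same r (vis-viva, a = a_t): v_t = √[μ(2/r − 1/a_t)] = 4.1765 km/s.
Δv₂ = |v_t − v_c| = |4.1765 − 3.2440| = 0.9325 km/s.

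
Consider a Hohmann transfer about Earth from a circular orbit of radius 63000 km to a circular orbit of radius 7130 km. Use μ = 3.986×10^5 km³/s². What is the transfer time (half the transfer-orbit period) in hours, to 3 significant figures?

Transfer-ellipse semi-major axis a_t = (r₁ + r₂)/2 = (63000 + 7130)/2 = 35065 km.
Half the transfer-orbit period gives t = π√(a_t³/μ) = 32673 s.
Converting: 32673 s ÷ 3600 s/hour = 9.08 hours.

t = 9.08 hours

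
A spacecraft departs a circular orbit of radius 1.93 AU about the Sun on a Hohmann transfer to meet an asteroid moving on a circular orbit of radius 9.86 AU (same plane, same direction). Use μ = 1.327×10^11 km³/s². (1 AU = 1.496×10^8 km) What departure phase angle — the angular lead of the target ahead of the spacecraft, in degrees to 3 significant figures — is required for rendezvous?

In km: r₁ = 1.93 × 1.496×10^8 = 2.88728×10^8 km; r₂ = 9.86 × 1.496×10^8 = 1.475056×10^9 km.
The Hohmann ellipse has a_t = (r₁ + r₂)/2 = 8.81892×10^8 km.
The half-period of the transfer ellipse is t = π√(a_t³/μ) = 2.2586×10^8 s.
Target angular speed ω₂ = √(μ/r₂³) = 6.4302×10^-9 rad/s.
Angle swept by the target during transfer: ω₂·t = 1.4523 rad = 83.21°.
The spacecraft traverses 180° on the transfer ellipse, so the target must lead by 180° − 83.21° = 96.8°.

φ = 96.8°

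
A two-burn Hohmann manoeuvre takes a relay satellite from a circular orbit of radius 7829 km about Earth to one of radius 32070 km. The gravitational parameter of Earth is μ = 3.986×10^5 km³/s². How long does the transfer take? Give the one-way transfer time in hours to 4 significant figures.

The Hohmann ellipse has a_t = (r₁ + r₂)/2 = 19949.5 km.
Half the transfer-orbit period gives t = π√(a_t³/μ) = 14021 s.
Converting: 14021 s ÷ 3600 s/hour = 3.895 hours.

t = 3.895 hours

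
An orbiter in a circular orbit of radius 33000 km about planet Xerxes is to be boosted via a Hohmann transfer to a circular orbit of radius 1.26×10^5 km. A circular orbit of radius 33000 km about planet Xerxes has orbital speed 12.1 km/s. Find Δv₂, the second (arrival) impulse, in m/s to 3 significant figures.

From the circular-orbit relation v² = μ/r at r = 33000 km: μ = v²r = (12.1)² × 33000 = 4.83153×10^6 km³/s².
Transfer-ellipse semi-major axis a_t = (r₁ + r₂)/2 = (33000 + 1.260×10^5)/2 = 79500 km.
Circular speed at r = 1.260×10^5 km: v_c = √(μ/r) = 6.1924 km/s.
Transfer-orbit speed at the same r (vis-viva, a = a_t): v_t = √[μ(2/r − 1/a_t)] = 3.9896 km/s.
Δv₂ = |v_t − v_c| = |3.9896 − 6.1924| = 2.203 km/s.

Δv₂ = 2200 m/s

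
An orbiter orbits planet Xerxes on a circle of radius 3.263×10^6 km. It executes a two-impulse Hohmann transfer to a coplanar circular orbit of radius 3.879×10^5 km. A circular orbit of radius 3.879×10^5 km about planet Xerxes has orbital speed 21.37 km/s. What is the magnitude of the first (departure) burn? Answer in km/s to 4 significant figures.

Δv₁ = 3.972 km/s

From the circular-orbit relation v² = μ/r at r = 3.879×10^5 km: μ = v²r = (21.37)² × 3.879×10^5 = 1.77145×10^8 km³/s².
Transfer-ellipse semi-major axis a_t = (r₁ + r₂)/2 = (3.263×10^6 + 3.879×10^5)/2 = 1.82545×10^6 km.
On the circular orbit at r = 3.263×10^6 km, v_c = √(μ/r) = 7.368 km/s.
Transfer-orbit speed at the same r (vis-viva, a = a_t): v_t = √[μ(2/r − 1/a_t)] = 3.396 km/s.
Δv₁ = |v_t − v_c| = |3.396 − 7.368| = 3.972 km/s.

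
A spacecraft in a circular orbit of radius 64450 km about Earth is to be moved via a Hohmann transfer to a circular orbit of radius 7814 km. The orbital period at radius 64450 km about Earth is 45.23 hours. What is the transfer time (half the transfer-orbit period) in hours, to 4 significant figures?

From Kepler's third law T² = 4π²r³/μ at r = 64450 km, T = 45.23 hours = 45.23 × 3600 s = 1.62828×10^5 s: μ = 4π²r³/T² = 3.98630×10^5 km³/s².
Semi-major axis of the transfer orbit: a_t = (64450 + 7814)/2 = 36132 km.
By Kepler's third law the transfer-orbit period is T = 2π√(a_t³/μ), so t = T/2 = 34175 s.
Converting: 34175 s ÷ 3600 s/hour = 9.493 hours.

t = 9.493 hours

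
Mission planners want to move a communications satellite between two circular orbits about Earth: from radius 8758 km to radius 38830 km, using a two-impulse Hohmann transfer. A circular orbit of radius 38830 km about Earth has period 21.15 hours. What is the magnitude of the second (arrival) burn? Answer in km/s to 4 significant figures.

Δv₂ = 1.260 km/s

From Kepler's third law T² = 4π²r³/μ at r = 38830 km, T = 21.15 hours = 21.15 × 3600 s = 76140 s: μ = 4π²r³/T² = 3.98691×10^5 km³/s².
The Hohmann ellipse has a_t = (r₁ + r₂)/2 = 23794 km.
Circular speed at r = 38830 km: v_c = √(μ/r) = 3.204 km/s.
Transfer-orbit speed at the same r (vis-viva, a = a_t): v_t = √[μ(2/r − 1/a_t)] = 1.944 km/s.
Δv₂ = |v_t − v_c| = |1.944 − 3.204| = 1.260 km/s.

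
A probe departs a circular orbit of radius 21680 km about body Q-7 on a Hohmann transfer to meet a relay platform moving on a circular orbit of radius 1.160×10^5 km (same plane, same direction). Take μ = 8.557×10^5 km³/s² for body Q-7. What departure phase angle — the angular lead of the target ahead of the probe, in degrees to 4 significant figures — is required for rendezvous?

Semi-major axis of the transfer orbit: a_t = (21680 + 1.160×10^5)/2 = 68840 km.
Transfer time t = π√(a_t³/μ) = 61341 s.
The target's mean motion on its circular orbit is ω₂ = √(μ/r₂³) = 2.3414×10^-5 rad/s.
Angle swept by the target during transfer: ω₂·t = 1.4362 rad = 82.29°.
The probe traverses 180° on the transfer ellipse, so the target must lead by 180° − 82.29° = 97.71°.

φ = 97.71°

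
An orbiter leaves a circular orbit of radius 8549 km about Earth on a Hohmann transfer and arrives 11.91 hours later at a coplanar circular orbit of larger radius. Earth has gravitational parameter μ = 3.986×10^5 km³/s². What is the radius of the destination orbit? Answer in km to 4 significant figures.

Transfer time t = 11.91 hours = 42876 s, and t = π√(a_t³/μ).
So a_t = (μ t²/π²)^(1/3) = (3.986×10^5 × (42876)² / π²)^(1/3) = 42030 km.
Since a_t = (r₁ + r₂)/2, r₂ = 2a_t − r₁ = 2×42030 − 8549 = 75511 km.

r₂ = 75510 km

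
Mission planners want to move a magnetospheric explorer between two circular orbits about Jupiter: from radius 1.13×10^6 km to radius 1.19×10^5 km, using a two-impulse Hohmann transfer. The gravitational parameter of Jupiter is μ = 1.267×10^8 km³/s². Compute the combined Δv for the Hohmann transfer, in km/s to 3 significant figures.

The Hohmann ellipse has a_t = (r₁ + r₂)/2 = 6.245×10^5 km.
Circular speed at r₁: v₁ = √(μ/r₁) = √(1.267×10^8/1.130×10^6) = 10.589 km/s.
On the transfer ellipse at r₁, vis-viva equation gives v_a = √[μ(2/r₁ − 1/a_t)] = 4.6223 km/s.
First burn Δv₁ = |v_a − v₁| = 5.967 km/s.
At r₂, v₂ = √(μ/r₂) = 32.63 km/s.
Transfer-orbit speed at r₂: v_p = √[μ(2/r₂ − 1/a_t)] = 43.89 km/s.
Second burn Δv₂ = |v₂ − v_p| = 11.26 km/s.
Δv = Δv₁ + Δv₂ = 5.967 + 11.26 = 17.23 km/s.

Δv = 17.2 km/s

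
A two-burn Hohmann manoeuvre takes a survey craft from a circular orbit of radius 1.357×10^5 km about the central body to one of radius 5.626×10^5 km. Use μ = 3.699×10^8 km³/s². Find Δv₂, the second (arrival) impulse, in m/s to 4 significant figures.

Δv₂ = 9656 m/s

Transfer-ellipse semi-major axis a_t = (r₁ + r₂)/2 = (1.357×10^5 + 5.626×10^5)/2 = 3.4915×10^5 km.
On the circular orbit at r = 5.626×10^5 km, v_c = √(μ/r) = 25.641 km/s.
Vis-viva on the transfer ellipse at r = 5.626×10^5 km gives v_t = √[μ(2/r − 1/a_t)] = 15.985 km/s.
Δv₂ = |v_t − v_c| = |15.985 − 25.641| = 9.656 km/s.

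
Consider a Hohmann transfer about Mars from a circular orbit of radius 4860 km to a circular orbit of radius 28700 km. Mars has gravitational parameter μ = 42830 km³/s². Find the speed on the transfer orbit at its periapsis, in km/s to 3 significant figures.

v = 3.88 km/s

The Hohmann ellipse has a_t = (r₁ + r₂)/2 = 16780 km.
The periapsis of the transfer ellipse is at r = 4860 km.
Vis-viva: v = √[μ(2/r − 1/a_t)] = √[42830 × (2/4860 − 1/16780)] = 3.882 km/s.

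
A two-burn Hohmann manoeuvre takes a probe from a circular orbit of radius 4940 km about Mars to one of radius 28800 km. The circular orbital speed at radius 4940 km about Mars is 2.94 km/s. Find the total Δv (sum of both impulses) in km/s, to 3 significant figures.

Δv = 1.46 km/s

From the circular-orbit relation v² = μ/r at r = 4940 km: μ = v²r = (2.94)² × 4940 = 42699.4 km³/s².
Transfer-ellipse semi-major axis a_t = (r₁ + r₂)/2 = (4940 + 28800)/2 = 16870 km.
Circular speed at r₁: v₁ = √(μ/r₁) = √(42699.4/4940) = 2.9400 km/s.
Transfer-orbit speed at r₁ (vis-viva): v_p = √[μ(2/r₁ − 1/a_t)] = 3.8414 km/s.
First burn Δv₁ = |v_p − v₁| = 0.9014 km/s.
Circular speed at r₂: v₂ = √(μ/r₂) = 1.2176 km/s.
Transfer-orbit speed at r₂: v_a = √[μ(2/r₂ − 1/a_t)] = 0.65890 km/s.
Second burn Δv₂ = |v₂ − v_a| = 0.5587 km/s.
Δv = Δv₁ + Δv₂ = 0.9014 + 0.5587 = 1.460 km/s.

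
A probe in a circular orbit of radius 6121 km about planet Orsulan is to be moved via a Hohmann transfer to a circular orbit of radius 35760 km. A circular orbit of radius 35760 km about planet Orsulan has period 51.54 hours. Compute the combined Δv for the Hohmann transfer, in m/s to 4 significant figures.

Δv = 1454 m/s

From Kepler's third law T² = 4π²r³/μ at r = 35760 km, T = 51.54 hours = 51.54 × 3600 s = 1.85544×10^5 s: μ = 4π²r³/T² = 52439.5 km³/s².
Transfer-ellipse semi-major axis a_t = (r₁ + r₂)/2 = (6121 + 35760)/2 = 20940.5 km.
Circular speed at r₁: v₁ = √(μ/r₁) = √(52439.5/6121) = 2.927 km/s.
On the transfer ellipse at r₁, vis-viva gives v_p = √[μ(2/r₁ − 1/a_t)] = 3.825 km/s.
First burn Δv₁ = |v_p − v₁| = 0.8980 km/s.
At r₂, v₂ = √(μ/r₂) = 1.211 km/s.
Transfer-orbit speed at r₂: v_a = √[μ(2/r₂ − 1/a_t)] = 0.6547 km/s.
Second burn Δv₂ = |v₂ − v_a| = 0.5563 km/s.
Total Δv = Δv₁ + Δv₂ = 1.454 km/s.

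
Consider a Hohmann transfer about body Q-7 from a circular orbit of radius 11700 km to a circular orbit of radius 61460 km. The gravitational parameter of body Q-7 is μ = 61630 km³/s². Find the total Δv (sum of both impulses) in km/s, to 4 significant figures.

Δv = 1.115 km/s

Semi-major axis of the transfer orbit: a_t = (11700 + 61460)/2 = 36580 km.
At r₁ the circular-orbit speed is v₁ = √(μ/r₁) = 2.2951 km/s.
Transfer-orbit speed at r₁ (v² = μ(2/r − 1/a)): v_p = √[μ(2/r₁ − 1/a_t)] = 2.9749 km/s.
First burn Δv₁ = |v_p − v₁| = 0.6798 km/s.
Circular speed at r₂: v₂ = √(μ/r₂) = 1.0014 km/s.
Transfer-orbit speed at r₂: v_a = √[μ(2/r₂ − 1/a_t)] = 0.56633 km/s.
Second burn Δv₂ = |v₂ − v_a| = 0.4351 km/s.
Δv = Δv₁ + Δv₂ = 0.6798 + 0.4351 = 1.115 km/s.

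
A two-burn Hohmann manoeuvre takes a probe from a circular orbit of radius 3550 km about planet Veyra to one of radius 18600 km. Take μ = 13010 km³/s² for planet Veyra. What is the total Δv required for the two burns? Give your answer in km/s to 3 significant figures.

Δv = 0.929 km/s

Transfer-ellipse semi-major axis a_t = (r₁ + r₂)/2 = (3550 + 18600)/2 = 11075 km.
At r₁ the circular-orbit speed is v₁ = √(μ/r₁) = 1.91436 km/s.
Transfer-orbit speed at r₁ (v² = μ(2/r − 1/a)): v_p = √[μ(2/r₁ − 1/a_t)] = 2.48090 km/s.
First burn Δv₁ = |v_p − v₁| = 0.56654 km/s.
At r₂, v₂ = √(μ/r₂) = 0.836339 km/s.
Transfer-orbit speed at r₂: v_a = √[μ(2/r₂ − 1/a_t)] = 0.473505 km/s.
Second burn Δv₂ = |v₂ − v_a| = 0.36283 km/s.
Δv = Δv₁ + Δv₂ = 0.56654 + 0.36283 = 0.9294 km/s.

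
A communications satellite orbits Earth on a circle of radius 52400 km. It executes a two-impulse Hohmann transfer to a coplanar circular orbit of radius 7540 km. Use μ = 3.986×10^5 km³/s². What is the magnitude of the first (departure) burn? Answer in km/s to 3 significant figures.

Δv₁ = 1.37 km/s

Semi-major axis of the transfer orbit: a_t = (52400 + 7540)/2 = 29970 km.
On the circular orbit at r = 52400 km, v_c = √(μ/r) = 2.758 km/s.
Transfer-orbit speed at the same r (vis-viva, a = a_t): v_t = √[μ(2/r − 1/a_t)] = 1.383 km/s.
Δv₁ = |v_t − v_c| = |1.383 − 2.758| = 1.375 km/s.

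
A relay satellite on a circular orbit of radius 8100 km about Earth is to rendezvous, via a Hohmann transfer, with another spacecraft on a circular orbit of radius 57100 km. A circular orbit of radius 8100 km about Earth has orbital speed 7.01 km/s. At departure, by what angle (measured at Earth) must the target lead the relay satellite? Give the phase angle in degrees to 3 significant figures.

From the circular-orbit relation v² = μ/r at r = 8100 km: μ = v²r = (7.01)² × 8100 = 3.98035×10^5 km³/s².
Transfer-ellipse semi-major axis a_t = (r₁ + r₂)/2 = (8100 + 57100)/2 = 32600 km.
Transfer time t = π√(a_t³/μ) = 29310 s.
Target angular speed ω₂ = √(μ/r₂³) = 4.624×10^-5 rad/s.
Angle swept by the target during transfer: ω₂·t = 1.3553 rad = 77.65°.
Arrival is 180° from departure on the ellipse, so φ = 180° − 77.65° = 102°.

φ = 102°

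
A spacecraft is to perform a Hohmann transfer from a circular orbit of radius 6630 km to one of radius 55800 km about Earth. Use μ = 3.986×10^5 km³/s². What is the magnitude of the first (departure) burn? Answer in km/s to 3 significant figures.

Δv₁ = 2.61 km/s

Transfer-ellipse semi-major axis a_t = (r₁ + r₂)/2 = (6630 + 55800)/2 = 31215 km.
Circular speed at r = 6630 km: v_c = √(μ/r) = 7.7538 km/s.
Vis-viva on the transfer ellipse at r = 6630 km gives v_t = √[μ(2/r − 1/a_t)] = 10.367 km/s.
Δv₁ = |v_t − v_c| = |10.367 − 7.7538| = 2.613 km/s.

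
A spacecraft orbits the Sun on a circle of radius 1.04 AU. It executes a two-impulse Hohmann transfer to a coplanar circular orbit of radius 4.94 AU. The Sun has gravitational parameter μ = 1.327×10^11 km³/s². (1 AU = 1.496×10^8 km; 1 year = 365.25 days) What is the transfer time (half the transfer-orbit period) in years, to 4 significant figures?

In km: r₁ = 1.04 × 1.496×10^8 = 1.55584×10^8 km; r₂ = 4.94 × 1.496×10^8 = 7.39024×10^8 km.
The Hohmann ellipse has a_t = (r₁ + r₂)/2 = 4.47304×10^8 km.
Half the transfer-orbit period gives t = π√(a_t³/μ) = 8.159×10^7 s.
Converting: 8.159×10^7 s ÷ 3.15576×10^7 s/year (365.25 × 86400) = 2.585 years.

t = 2.585 years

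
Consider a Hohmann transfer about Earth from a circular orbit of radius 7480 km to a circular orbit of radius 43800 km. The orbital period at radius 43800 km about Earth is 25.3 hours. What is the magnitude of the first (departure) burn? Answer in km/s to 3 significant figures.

From Kepler's third law T² = 4π²r³/μ at r = 43800 km, T = 25.3 hours = 25.3 × 3600 s = 91080 s: μ = 4π²r³/T² = 3.99886×10^5 km³/s².
The Hohmann ellipse has a_t = (r₁ + r₂)/2 = 25640 km.
Circular speed at r = 7480 km: v_c = √(μ/r) = 7.3117 km/s.
Transfer-orbit speed at the same r (vis-viva, a = a_t): v_t = √[μ(2/r − 1/a_t)] = 9.5564 km/s.
Δv₁ = |v_t − v_c| = |9.5564 − 7.3117| = 2.245 km/s.

Δv₁ = 2.24 km/s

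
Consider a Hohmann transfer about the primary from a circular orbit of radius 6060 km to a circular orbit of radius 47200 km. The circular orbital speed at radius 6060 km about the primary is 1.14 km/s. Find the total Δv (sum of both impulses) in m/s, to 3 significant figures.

Δv = 591 m/s

From the circular-orbit relation v² = μ/r at r = 6060 km: μ = v²r = (1.14)² × 6060 = 7875.58 km³/s².
The Hohmann ellipse has a_t = (r₁ + r₂)/2 = 26630 km.
At r₁ the circular-orbit speed is v₁ = √(μ/r₁) = 1.1400 km/s.
Transfer-orbit speed at r₁ (vis-viva equation): v_p = √[μ(2/r₁ − 1/a_t)] = 1.5177 km/s.
First burn Δv₁ = |v_p − v₁| = 0.3777 km/s.
Circular speed at r₂: v₂ = √(μ/r₂) = 0.4085 km/s.
Transfer-orbit speed at r₂: v_a = √[μ(2/r₂ − 1/a_t)] = 0.1949 km/s.
Second burn Δv₂ = |v₂ − v_a| = 0.2136 km/s.
Δv = Δv₁ + Δv₂ = 0.3777 + 0.2136 = 0.5913 km/s.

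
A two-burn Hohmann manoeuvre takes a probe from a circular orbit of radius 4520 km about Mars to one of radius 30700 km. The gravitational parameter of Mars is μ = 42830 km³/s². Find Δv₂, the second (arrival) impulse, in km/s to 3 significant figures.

Transfer-ellipse semi-major axis a_t = (r₁ + r₂)/2 = (4520 + 30700)/2 = 17610 km.
On the circular orbit at r = 30700 km, v_c = √(μ/r) = 1.1811 km/s.
Transfer-orbit speed at the same r (vis-viva, a = a_t): v_t = √[μ(2/r − 1/a_t)] = 0.59840 km/s.
Δv₂ = |v_t − v_c| = |0.59840 − 1.1811| = 0.5827 km/s.

Δv₂ = 0.583 km/s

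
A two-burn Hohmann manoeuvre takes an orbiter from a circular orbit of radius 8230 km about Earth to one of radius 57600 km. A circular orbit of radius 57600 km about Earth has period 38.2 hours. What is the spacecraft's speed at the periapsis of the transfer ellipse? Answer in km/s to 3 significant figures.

v = 9.21 km/s

From Kepler's third law T² = 4π²r³/μ at r = 57600 km, T = 38.2 hours = 38.2 × 3600 s = 1.3752×10^5 s: μ = 4π²r³/T² = 3.98929×10^5 km³/s².
Semi-major axis of the transfer orbit: a_t = (8230 + 57600)/2 = 32915 km.
At periapsis, r = 8230 km.
Applying v² = μ(2/r − 1/a_t): v = 9.210 km/s.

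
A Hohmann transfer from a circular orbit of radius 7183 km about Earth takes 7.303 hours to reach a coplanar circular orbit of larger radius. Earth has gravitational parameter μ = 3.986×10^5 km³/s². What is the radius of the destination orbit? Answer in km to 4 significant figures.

r₂ = 53490 km

Transfer time t = 7.303 hours = 26290.8 s, and t = π√(a_t³/μ).
So a_t = (μ t²/π²)^(1/3) = (3.986×10^5 × (26290.8)² / π²)^(1/3) = 30335 km.
Since a_t = (r₁ + r₂)/2, r₂ = 2a_t − r₁ = 2×30335 − 7183 = 53487 km.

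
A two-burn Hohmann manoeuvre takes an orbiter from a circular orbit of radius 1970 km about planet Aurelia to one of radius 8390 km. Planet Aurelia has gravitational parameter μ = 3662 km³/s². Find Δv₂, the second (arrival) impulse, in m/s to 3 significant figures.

Δv₂ = 253 m/s

The Hohmann ellipse has a_t = (r₁ + r₂)/2 = 5180 km.
On the circular orbit at r = 8390 km, v_c = √(μ/r) = 0.66066 km/s.
Transfer-orbit speed at the same r (vis-viva, a = a_t): v_t = √[μ(2/r − 1/a_t)] = 0.40742 km/s.
Δv₂ = |v_t − v_c| = |0.40742 − 0.66066| = 0.2532 km/s.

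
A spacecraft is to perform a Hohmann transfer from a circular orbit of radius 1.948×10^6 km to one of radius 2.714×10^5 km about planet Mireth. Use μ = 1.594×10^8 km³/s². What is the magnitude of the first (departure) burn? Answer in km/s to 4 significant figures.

Δv₁ = 4.572 km/s

Semi-major axis of the transfer orbit: a_t = (1.948×10^6 + 2.714×10^5)/2 = 1.1097×10^6 km.
On the circular orbit at r = 1.948×10^6 km, v_c = √(μ/r) = 9.046 km/s.
Transfer-orbit speed at the same r (vis-viva, a = a_t): v_t = √[μ(2/r − 1/a_t)] = 4.474 km/s.
Δv₁ = |v_t − v_c| = |4.474 − 9.046| = 4.572 km/s.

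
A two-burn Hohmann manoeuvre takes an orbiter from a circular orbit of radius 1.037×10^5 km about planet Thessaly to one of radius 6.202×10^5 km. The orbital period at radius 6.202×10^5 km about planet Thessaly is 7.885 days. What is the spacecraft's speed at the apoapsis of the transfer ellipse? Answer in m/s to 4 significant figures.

From Kepler's third law T² = 4π²r³/μ at r = 6.202×10^5 km, T = 7.885 days = 7.885 × 86400 s = 6.81264×10^5 s: μ = 4π²r³/T² = 2.02920×10^7 km³/s².
The Hohmann ellipse has a_t = (r₁ + r₂)/2 = 3.6195×10^5 km.
The apoapsis of the transfer ellipse is at r = 6.202×10^5 km.
From the vis-viva equation, v = √[μ(2/r − 1/a_t)] = 3.062 km/s.

v = 3062 m/s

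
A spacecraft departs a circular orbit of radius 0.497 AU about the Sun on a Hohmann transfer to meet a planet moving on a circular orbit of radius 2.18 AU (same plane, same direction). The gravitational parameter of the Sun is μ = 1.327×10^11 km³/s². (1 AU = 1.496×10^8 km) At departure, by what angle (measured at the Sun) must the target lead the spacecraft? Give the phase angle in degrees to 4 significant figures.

In km: r₁ = 0.497 × 1.496×10^8 = 7.43512×10^7 km; r₂ = 2.18 × 1.496×10^8 = 3.26128×10^8 km.
The Hohmann ellipse has a_t = (r₁ + r₂)/2 = 2.002396×10^8 km.
Transfer time t = π√(a_t³/μ) = 2.44365×10^7 s.
Target angular speed ω₂ = √(μ/r₂³) = 6.18519×10^-8 rad/s.
Angle swept by the target during transfer: ω₂·t = 1.5114 rad = 86.60°.
The spacecraft traverses 180° on the transfer ellipse, so the target must lead by 180° − 86.60° = 93.40°.

φ = 93.40°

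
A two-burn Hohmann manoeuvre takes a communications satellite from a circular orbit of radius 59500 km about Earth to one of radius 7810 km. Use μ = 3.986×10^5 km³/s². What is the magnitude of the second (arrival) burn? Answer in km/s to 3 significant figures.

Δv₂ = 2.35 km/s

The Hohmann ellipse has a_t = (r₁ + r₂)/2 = 33655 km.
Circular speed at r = 7810 km: v_c = √(μ/r) = 7.144 km/s.
Transfer-orbit speed at the same r (vis-viva, a = a_t): v_t = √[μ(2/r − 1/a_t)] = 9.499 km/s.
Δv₂ = |v_t − v_c| = |9.499 − 7.144| = 2.355 km/s.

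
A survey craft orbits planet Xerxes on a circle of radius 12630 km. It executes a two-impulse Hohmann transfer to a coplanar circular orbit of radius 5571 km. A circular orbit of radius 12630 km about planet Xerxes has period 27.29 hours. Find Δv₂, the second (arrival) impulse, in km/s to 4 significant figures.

From Kepler's third law T² = 4π²r³/μ at r = 12630 km, T = 27.29 hours = 27.29 × 3600 s = 98244 s: μ = 4π²r³/T² = 8240.58 km³/s².
The Hohmann ellipse has a_t = (r₁ + r₂)/2 = 9100.5 km.
On the circular orbit at r = 5571 km, v_c = √(μ/r) = 1.2162 km/s.
Transfer-orbit speed at the same r (vis-viva, a = a_t): v_t = √[μ(2/r − 1/a_t)] = 1.4328 km/s.
Δv₂ = |v_t − v_c| = |1.4328 − 1.2162| = 0.2166 km/s.

Δv₂ = 0.2166 km/s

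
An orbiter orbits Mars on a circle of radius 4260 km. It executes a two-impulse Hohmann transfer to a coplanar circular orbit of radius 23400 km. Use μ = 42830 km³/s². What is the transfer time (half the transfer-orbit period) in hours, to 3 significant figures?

t = 6.86 hours

The Hohmann ellipse has a_t = (r₁ + r₂)/2 = 13830 km.
Transfer time t = π√(a_t³/μ) = π√((13830)³ / 42830) = 24690 s.
Converting: 24690 s ÷ 3600 s/hour = 6.86 hours.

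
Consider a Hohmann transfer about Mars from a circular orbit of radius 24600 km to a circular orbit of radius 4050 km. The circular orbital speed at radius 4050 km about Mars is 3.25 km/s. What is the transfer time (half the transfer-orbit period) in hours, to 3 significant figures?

t = 7.23 hours

From the circular-orbit relation v² = μ/r at r = 4050 km: μ = v²r = (3.25)² × 4050 = 42778.1 km³/s².
The Hohmann ellipse has a_t = (r₁ + r₂)/2 = 14325 km.
By Kepler's third law the transfer-orbit period is T = 2π√(a_t³/μ), so t = T/2 = 26040 s.
Converting: 26040 s ÷ 3600 s/hour = 7.23 hours.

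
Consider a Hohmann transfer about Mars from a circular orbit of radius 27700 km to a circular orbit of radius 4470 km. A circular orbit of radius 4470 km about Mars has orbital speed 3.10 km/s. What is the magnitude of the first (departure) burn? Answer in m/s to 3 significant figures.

Δv₁ = 589 m/s

From the circular-orbit relation v² = μ/r at r = 4470 km: μ = v²r = (3.10)² × 4470 = 42956.7 km³/s².
The Hohmann ellipse has a_t = (r₁ + r₂)/2 = 16085 km.
On the circular orbit at r = 27700 km, v_c = √(μ/r) = 1.2453 km/s.
Transfer-orbit speed at the same r (vis-viva, a = a_t): v_t = √[μ(2/r − 1/a_t)] = 0.65648 km/s.
Δv₁ = |v_t − v_c| = |0.65648 − 1.2453| = 0.5888 km/s.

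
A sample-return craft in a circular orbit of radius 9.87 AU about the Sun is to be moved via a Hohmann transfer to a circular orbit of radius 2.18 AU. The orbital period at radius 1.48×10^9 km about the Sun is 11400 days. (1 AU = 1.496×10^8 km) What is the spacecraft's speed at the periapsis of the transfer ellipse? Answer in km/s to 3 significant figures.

From Kepler's third law T² = 4π²r³/μ at r = 1.48×10^9 km, T = 11400 days = 11400 × 86400 s = 9.8496×10^8 s: μ = 4π²r³/T² = 1.31919×10^11 km³/s².
In km: r₁ = 9.87 × 1.496×10^8 = 1.476552×10^9 km; r₂ = 2.18 × 1.496×10^8 = 3.26128×10^8 km.
Semi-major axis of the transfer orbit: a_t = (1.476552×10^9 + 3.26128×10^8)/2 = 9.0134×10^8 km.
At periapsis, r = 3.26128×10^8 km.
Vis-viva: v = √[μ(2/r − 1/a_t)] = √[1.31919×10^11 × (2/3.26128×10^8 − 1/9.0134×10^8)] = 25.74 km/s.

v = 25.7 km/s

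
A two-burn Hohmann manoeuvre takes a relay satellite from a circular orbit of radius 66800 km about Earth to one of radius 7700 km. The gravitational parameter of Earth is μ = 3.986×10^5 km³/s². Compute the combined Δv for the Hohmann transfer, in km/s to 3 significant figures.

Transfer-ellipse semi-major axis a_t = (r₁ + r₂)/2 = (66800 + 7700)/2 = 37250 km.
At r₁ the circular-orbit speed is v₁ = √(μ/r₁) = 2.443 km/s.
On the transfer ellipse at r₁, vis-viva equation gives v_a = √[μ(2/r₁ − 1/a_t)] = 1.111 km/s.
First burn Δv₁ = |v_a − v₁| = 1.332 km/s.
At r₂, v₂ = √(μ/r₂) = 7.195 km/s.
Transfer-orbit speed at r₂: v_p = √[μ(2/r₂ − 1/a_t)] = 9.635 km/s.
Second burn Δv₂ = |v₂ − v_p| = 2.440 km/s.
Total Δv = Δv₁ + Δv₂ = 3.772 km/s.

Δv = 3.77 km/s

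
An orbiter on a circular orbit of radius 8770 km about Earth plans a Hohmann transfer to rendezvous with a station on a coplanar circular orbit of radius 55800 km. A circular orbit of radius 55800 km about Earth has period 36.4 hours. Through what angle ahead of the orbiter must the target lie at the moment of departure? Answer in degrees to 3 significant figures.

φ = 101°

From Kepler's third law T² = 4π²r³/μ at r = 55800 km, T = 36.4 hours = 36.4 × 3600 s = 1.3104×10^5 s: μ = 4π²r³/T² = 3.99443×10^5 km³/s².
Semi-major axis of the transfer orbit: a_t = (8770 + 55800)/2 = 32285 km.
The half-period of the transfer ellipse is t = π√(a_t³/μ) = 28835 s.
Target angular speed ω₂ = √(μ/r₂³) = 4.7949×10^-5 rad/s.
Angle swept by the target during transfer: ω₂·t = 1.3826 rad = 79.22°.
The orbiter traverses 180° on the transfer ellipse, so the target must lead by 180° − 79.22° = 101°.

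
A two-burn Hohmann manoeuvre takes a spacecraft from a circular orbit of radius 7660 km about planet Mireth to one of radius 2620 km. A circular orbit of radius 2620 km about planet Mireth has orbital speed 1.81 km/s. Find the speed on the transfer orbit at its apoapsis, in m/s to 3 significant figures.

From the circular-orbit relation v² = μ/r at r = 2620 km: μ = v²r = (1.81)² × 2620 = 8583.38 km³/s².
Transfer-ellipse semi-major axis a_t = (r₁ + r₂)/2 = (7660 + 2620)/2 = 5140 km.
The apoapsis of the transfer ellipse is at r = 7660 km.
Applying v² = μ(2/r − 1/a_t): v = 0.7558 km/s.

v = 756 m/s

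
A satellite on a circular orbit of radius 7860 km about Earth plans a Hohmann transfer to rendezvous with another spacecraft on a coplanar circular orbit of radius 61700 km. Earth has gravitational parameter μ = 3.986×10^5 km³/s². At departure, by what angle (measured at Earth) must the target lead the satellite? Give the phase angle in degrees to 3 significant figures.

Transfer-ellipse semi-major axis a_t = (r₁ + r₂)/2 = (7860 + 61700)/2 = 34780 km.
The half-period of the transfer ellipse is t = π√(a_t³/μ) = 32280 s.
Target angular speed ω₂ = √(μ/r₂³) = 4.119×10^-5 rad/s.
Angle swept by the target during transfer: ω₂·t = 1.3296 rad = 76.18°.
The satellite traverses 180° on the transfer ellipse, so the target must lead by 180° − 76.18° = 104°.

φ = 104°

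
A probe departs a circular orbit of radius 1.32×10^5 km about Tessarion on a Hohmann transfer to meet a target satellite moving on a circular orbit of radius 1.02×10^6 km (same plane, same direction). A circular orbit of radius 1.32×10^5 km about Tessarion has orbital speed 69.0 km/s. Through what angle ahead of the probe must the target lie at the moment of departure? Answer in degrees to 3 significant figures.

From the circular-orbit relation v² = μ/r at r = 1.32×10^5 km: μ = v²r = (69.0)² × 1.32×10^5 = 6.28452×10^8 km³/s².
Semi-major axis of the transfer orbit: a_t = (1.320×10^5 + 1.020×10^6)/2 = 5.760×10^5 km.
Transfer time t = π√(a_t³/μ) = 54780 s.
Target angular speed ω₂ = √(μ/r₂³) = 2.434×10^-5 rad/s.
Angle swept by the target during transfer: ω₂·t = 1.333 rad = 76.38°.
The probe traverses 180° on the transfer ellipse, so the target must lead by 180° − 76.38° = 104°.

φ = 104°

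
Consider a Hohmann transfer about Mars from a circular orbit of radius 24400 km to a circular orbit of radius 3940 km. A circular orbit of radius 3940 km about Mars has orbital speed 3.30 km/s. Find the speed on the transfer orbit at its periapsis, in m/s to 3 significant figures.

From the circular-orbit relation v² = μ/r at r = 3940 km: μ = v²r = (3.30)² × 3940 = 42906.6 km³/s².
The Hohmann ellipse has a_t = (r₁ + r₂)/2 = 14170 km.
The periapsis of the transfer ellipse is at r = 3940 km.
Applying v² = μ(2/r − 1/a_t): v = 4.330 km/s.

v = 4330 m/s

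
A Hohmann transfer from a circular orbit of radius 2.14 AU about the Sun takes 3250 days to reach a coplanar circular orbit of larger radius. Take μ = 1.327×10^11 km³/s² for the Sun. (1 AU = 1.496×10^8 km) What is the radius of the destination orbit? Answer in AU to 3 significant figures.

In km: r₁ = 2.14 × 1.496×10^8 = 3.20144×10^8 km.
Transfer time t = 3250 days = 2.808×10^8 s, and t = π√(a_t³/μ).
So a_t = (μ t²/π²)^(1/3) = (1.327×10^11 × (2.808×10^8)² / π²)^(1/3) = 1.0197×10^9 km.
Since a_t = (r₁ + r₂)/2, r₂ = 2a_t − r₁ = 2×1.0197×10^9 − 3.20144×10^8 = 1.719256×10^9 km.
In AU: r₂ = 1.719256×10^9 / 1.496×10^8 = 11.5 AU.

r₂ = 11.5 AU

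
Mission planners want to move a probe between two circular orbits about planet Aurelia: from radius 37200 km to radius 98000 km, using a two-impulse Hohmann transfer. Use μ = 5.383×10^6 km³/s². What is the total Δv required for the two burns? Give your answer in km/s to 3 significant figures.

Transfer-ellipse semi-major axis a_t = (r₁ + r₂)/2 = (37200 + 98000)/2 = 67600 km.
At r₁ the circular-orbit speed is v₁ = √(μ/r₁) = 12.0293 km/s.
Transfer-orbit speed at r₁ (vis-viva): v_p = √[μ(2/r₁ − 1/a_t)] = 14.4837 km/s.
First burn Δv₁ = |v_p − v₁| = 2.4544 km/s.
Circular speed at r₂: v₂ = √(μ/r₂) = 7.4114 km/s.
Transfer-orbit speed at r₂: v_a = √[μ(2/r₂ − 1/a_t)] = 5.4979 km/s.
Second burn Δv₂ = |v₂ − v_a| = 1.9135 km/s.
Total Δv = Δv₁ + Δv₂ = 4.368 km/s.

Δv = 4.37 km/s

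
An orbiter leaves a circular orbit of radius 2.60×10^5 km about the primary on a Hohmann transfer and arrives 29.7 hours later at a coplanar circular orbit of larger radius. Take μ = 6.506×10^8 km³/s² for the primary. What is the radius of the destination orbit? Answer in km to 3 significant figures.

r₂ = 1.56×10^6 km

Transfer time t = 29.7 hours = 1.0692×10^5 s, and t = π√(a_t³/μ).
So a_t = (μ t²/π²)^(1/3) = (6.506×10^8 × (1.0692×10^5)² / π²)^(1/3) = 9.1001×10^5 km.
Since a_t = (r₁ + r₂)/2, r₂ = 2a_t − r₁ = 2×9.1001×10^5 − 2.600×10^5 = 1.56002×10^6 km.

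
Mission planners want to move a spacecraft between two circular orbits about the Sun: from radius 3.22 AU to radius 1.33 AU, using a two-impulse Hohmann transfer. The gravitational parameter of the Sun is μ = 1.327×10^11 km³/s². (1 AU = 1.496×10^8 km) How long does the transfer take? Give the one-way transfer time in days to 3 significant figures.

In km: r₁ = 3.22 × 1.496×10^8 = 4.81712×10^8 km; r₂ = 1.33 × 1.496×10^8 = 1.98968×10^8 km.
Semi-major axis of the transfer orbit: a_t = (4.81712×10^8 + 1.98968×10^8)/2 = 3.4034×10^8 km.
By Kepler's third law the transfer-orbit period is T = 2π√(a_t³/μ), so t = T/2 = 5.415×10^7 s.
Converting: 5.415×10^7 s ÷ 86400 s/day = 627 days.

t = 627 days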